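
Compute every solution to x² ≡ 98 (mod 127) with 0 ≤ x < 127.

15, 112

Since 127 ≡ 3 (mod 4), a square root of 98 is 98^((127+1)/4) = 98^32 mod 127.
Repeated squaring: 98^2≡79, 98^4≡18, 98^8≡70, 98^16≡74, 98^32≡15 (mod 127).
98^32 = 98^(32) ≡ 15 (mod 127).
Check: 15² = 225 ≡ 98 (mod 127). The two roots are 15 and 112.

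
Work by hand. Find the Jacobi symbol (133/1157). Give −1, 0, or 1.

1

Reciprocity: 133 ≡ 1 and 1157 ≡ 1 (mod 4), so (133/1157) = +(1157/133).
Reduce top mod 133: now compute (93/133).
Reciprocity: 93 ≡ 1 and 133 ≡ 1 (mod 4), so (93/133) = +(133/93).
Reduce top mod 93: now compute (40/93).
Pull out 2^3: since 93 ≡ 5 (mod 8), (2/93) = -1, so (2/93)^3 = -1.
Reciprocity: 5 ≡ 1 and 93 ≡ 1 (mod 4), so (5/93) = +(93/5).
Reduce top mod 5: now compute (3/5).
Reciprocity: 3 ≡ 3 and 5 ≡ 1 (mod 4), so (3/5) = +(5/3).
Reduce top mod 3: now compute (2/3).
Pull out 2: since 3 ≡ 3 (mod 8), (2/3) = -1.
Reached (1/3) = 1. Collecting the sign flips along the way, the symbol is +1.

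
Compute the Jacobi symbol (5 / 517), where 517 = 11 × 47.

Reciprocity: 5 ≡ 1 and 517 ≡ 1 (mod 4), so (5/517) = +(517/5).
Reduce top mod 5: now compute (2/5).
Pull out 2: since 5 ≡ 5 (mod 8), (2/5) = -1.
Reached (1/5) = 1. Collecting the sign flips along the way, the symbol is -1.

-1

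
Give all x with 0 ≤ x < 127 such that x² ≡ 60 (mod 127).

Since 127 ≡ 3 (mod 4), a square root of 60 is 60^((127+1)/4) = 60^32 mod 127.
Repeated squaring: 60^2≡44, 60^4≡31, 60^8≡72, 60^16≡104, 60^32≡21 (mod 127).
60^32 = 60^(32) ≡ 21 (mod 127).
Check: 21² = 441 ≡ 60 (mod 127). The two roots are 21 and 106.

21, 106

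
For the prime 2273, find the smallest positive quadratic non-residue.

3

(2/2273) = +1, so 2 is a residue.
(3/2273) = −1, so 3 is the smallest positive non-residue mod 2273.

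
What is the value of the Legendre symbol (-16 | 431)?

-1

Euler's criterion: (-16/431) ≡ 415^215 (mod 431).
415^2 ≡ 256 (mod 431)
415^4 ≡ 24 (mod 431)
415^8 ≡ 145 (mod 431)
415^16 ≡ 337 (mod 431)
415^32 ≡ 216 (mod 431)
415^64 ≡ 108 (mod 431)
415^128 ≡ 27 (mod 431)
415^215 = 415^(128+64+16+4+2+1) ≡ 430 (mod 431).
Result is 430 ≡ −1, so (-16/431) = −1.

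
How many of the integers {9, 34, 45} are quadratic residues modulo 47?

2

(9/47) = +1 → QR.
(34/47) = +1 → QR.
(45/47) = -1 → non-residue.
Total quadratic residues among the 3: 2.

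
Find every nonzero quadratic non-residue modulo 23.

Square k = 1,…,11 (k and 23−k give the same square):
1²=1, 2²=4, 3²=9, 4²=16, 5²≡2, 6²≡13, 7²≡3, 8²≡18, 9²≡12, 10²≡8, 11²≡6 (mod 23).
The residues are {1, 2, 3, 4, 6, 8, 9, 12, 13, 16, 18}; the non-residues are the remaining 11 nonzero classes.

5,7,10,11,14,15,17,19,20,21,22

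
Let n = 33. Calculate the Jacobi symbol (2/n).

Pull out 2: since 33 ≡ 1 (mod 8), (2/33) = +1.
Reached (1/33) = 1. Collecting the sign flips along the way, the symbol is +1.

1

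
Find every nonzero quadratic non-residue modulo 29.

2 3 8 10 11 12 14 15 17 18 19 21 26 27

Square k = 1,…,14 (k and 29−k give the same square):
1²=1, 2²=4, 3²=9, 4²=16, 5²=25, 6²≡7, 7²≡20, 8²≡6, 9²≡23, 10²≡13, 11²≡5, 12²≡28, 13²≡24, 14²≡22 (mod 29).
The residues are {1, 4, 5, 6, 7, 9, 13, 16, 20, 22, 23, 24, 25, 28}; the non-residues are the remaining 14 nonzero classes.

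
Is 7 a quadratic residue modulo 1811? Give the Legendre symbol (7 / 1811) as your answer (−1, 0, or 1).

1

Reciprocity: 7 ≡ 3 and 1811 ≡ 3 (mod 4), so (7/1811) = −(1811/7).
Reduce top mod 7: now compute (5/7).
Reciprocity: 5 ≡ 1 and 7 ≡ 3 (mod 4), so (5/7) = +(7/5).
Reduce top mod 5: now compute (2/5).
Pull out 2: since 5 ≡ 5 (mod 8), (2/5) = -1.
Reached (1/5) = 1. Collecting the sign flips along the way, the symbol is +1.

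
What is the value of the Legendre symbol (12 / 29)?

-1

Euler's criterion: (12/29) ≡ 12^14 (mod 29).
12^2 ≡ 28 (mod 29)
12^4 ≡ 1 (mod 29)
12^8 ≡ 1 (mod 29)
12^14 = 12^(8+4+2) ≡ 28 (mod 29).
Result is 28 ≡ −1, so (12/29) = −1.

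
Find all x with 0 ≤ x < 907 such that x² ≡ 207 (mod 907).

Since 907 ≡ 3 (mod 4), a square root of 207 is 207^((907+1)/4) = 207^227 mod 907.
Repeated squaring: 207^2≡220, 207^4≡329, 207^8≡308, 207^16≡536, 207^32≡684, 207^64≡751, 207^128≡754 (mod 907).
207^227 = 207^(128+64+32+2+1) ≡ 607 (mod 907).
Check: 607² = 368449 ≡ 207 (mod 907). The two roots are 300 and 607.

300, 607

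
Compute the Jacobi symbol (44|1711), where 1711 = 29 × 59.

1

Pull out 2^2: since 1711 ≡ 7 (mod 8), (2/1711) = +1, so (2/1711)^2 = +1.
Reciprocity: 11 ≡ 3 and 1711 ≡ 3 (mod 4), so (11/1711) = −(1711/11).
Reduce top mod 11: now compute (6/11).
Pull out 2: since 11 ≡ 3 (mod 8), (2/11) = -1.
Reciprocity: 3 ≡ 3 and 11 ≡ 3 (mod 4), so (3/11) = −(11/3).
Reduce top mod 3: now compute (2/3).
Pull out 2: since 3 ≡ 3 (mod 8), (2/3) = -1.
Reached (1/3) = 1. Collecting the sign flips along the way, the symbol is +1.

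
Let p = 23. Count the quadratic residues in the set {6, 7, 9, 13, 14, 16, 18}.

5

(6/23) = +1 → QR.
(7/23) = -1 → non-residue.
(9/23) = +1 → QR.
(13/23) = +1 → QR.
(14/23) = -1 → non-residue.
(16/23) = +1 → QR.
(18/23) = +1 → QR.
Total quadratic residues among the 7: 5.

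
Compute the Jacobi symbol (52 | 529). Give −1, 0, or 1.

Pull out 2^2: since 529 ≡ 1 (mod 8), (2/529) = +1, so (2/529)^2 = +1.
Reciprocity: 13 ≡ 1 and 529 ≡ 1 (mod 4), so (13/529) = +(529/13).
Reduce top mod 13: now compute (9/13).
Reciprocity: 9 ≡ 1 and 13 ≡ 1 (mod 4), so (9/13) = +(13/9).
Reduce top mod 9: now compute (4/9).
Pull out 2^2: since 9 ≡ 1 (mod 8), (2/9) = +1, so (2/9)^2 = +1.
Reached (1/9) = 1. Collecting the sign flips along the way, the symbol is +1.

1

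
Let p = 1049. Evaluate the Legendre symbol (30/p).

-1

Euler's criterion: (30/1049) ≡ 30^524 (mod 1049).
30^2 ≡ 900 (mod 1049)
30^4 ≡ 172 (mod 1049)
30^8 ≡ 212 (mod 1049)
30^16 ≡ 886 (mod 1049)
30^32 ≡ 344 (mod 1049)
30^64 ≡ 848 (mod 1049)
30^128 ≡ 539 (mod 1049)
30^256 ≡ 997 (mod 1049)
30^512 ≡ 606 (mod 1049)
30^524 = 30^(512+8+4) ≡ 1048 (mod 1049).
Result is 1048 ≡ −1, so (30/1049) = −1.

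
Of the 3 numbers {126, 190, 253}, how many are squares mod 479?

(126/479) = +1 → QR.
(190/479) = -1 → non-residue.
(253/479) = +1 → QR.
Total quadratic residues among the 3: 2.

2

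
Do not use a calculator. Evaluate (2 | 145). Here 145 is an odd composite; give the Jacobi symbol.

1

Pull out 2: since 145 ≡ 1 (mod 8), (2/145) = +1.
Reached (1/145) = 1. Collecting the sign flips along the way, the symbol is +1.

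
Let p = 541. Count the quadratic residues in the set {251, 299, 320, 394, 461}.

4

(251/541) = +1 → QR.
(299/541) = -1 → non-residue.
(320/541) = +1 → QR.
(394/541) = +1 → QR.
(461/541) = +1 → QR.
Total quadratic residues among the 5: 4.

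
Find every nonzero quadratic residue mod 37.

Square k = 1,…,18 (k and 37−k give the same square):
1²=1, 2²=4, 3²=9, 4²=16, 5²=25, 6²=36, 7²≡12, 8²≡27, 9²≡7, 10²≡26, 11²≡10, 12²≡33, 13²≡21, 14²≡11, 15²≡3, 16²≡34, 17²≡30, 18²≡28 (mod 37).
So the quadratic residues mod 37 are {1, 3, 4, 7, 9, 10, 11, 12, 16, 21, 25, 26, 27, 28, 30, 33, 34, 36}.

1 3 4 7 9 10 11 12 16 21 25 26 27 28 30 33 34 36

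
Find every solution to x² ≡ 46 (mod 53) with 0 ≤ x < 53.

53 ≡ 1 (mod 4), so we find a root by search.
Trying successive values, 24² = 576 ≡ 46 (mod 53). The other root is 53 − 24 = 29.

24, 29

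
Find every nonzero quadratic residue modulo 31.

1, 2, 4, 5, 7, 8, 9, 10, 14, 16, 18, 19, 20, 25, 28

Square k = 1,…,15 (k and 31−k give the same square):
1²=1, 2²=4, 3²=9, 4²=16, 5²=25, 6²≡5, 7²≡18, 8²≡2, 9²≡19, 10²≡7, 11²≡28, 12²≡20, 13²≡14, 14²≡10, 15²≡8 (mod 31).
So the quadratic residues mod 31 are {1, 2, 4, 5, 7, 8, 9, 10, 14, 16, 18, 19, 20, 25, 28}.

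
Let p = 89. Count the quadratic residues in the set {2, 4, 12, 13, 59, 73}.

3

(2/89) = +1 → QR.
(4/89) = +1 → QR.
(12/89) = -1 → non-residue.
(13/89) = -1 → non-residue.
(59/89) = -1 → non-residue.
(73/89) = +1 → QR.
Total quadratic residues among the 6: 3.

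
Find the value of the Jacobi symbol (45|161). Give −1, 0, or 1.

1

Reciprocity: 45 ≡ 1 and 161 ≡ 1 (mod 4), so (45/161) = +(161/45).
Reduce top mod 45: now compute (26/45).
Pull out 2: since 45 ≡ 5 (mod 8), (2/45) = -1.
Reciprocity: 13 ≡ 1 and 45 ≡ 1 (mod 4), so (13/45) = +(45/13).
Reduce top mod 13: now compute (6/13).
Pull out 2: since 13 ≡ 5 (mod 8), (2/13) = -1.
Reciprocity: 3 ≡ 3 and 13 ≡ 1 (mod 4), so (3/13) = +(13/3).
Reduce top mod 3: now compute (1/3).
Reached (1/3) = 1. Collecting the sign flips along the way, the symbol is +1.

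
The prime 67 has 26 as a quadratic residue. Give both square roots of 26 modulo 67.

19, 48

Since 67 ≡ 3 (mod 4), a square root of 26 is 26^((67+1)/4) = 26^17 mod 67.
Repeated squaring: 26^2≡6, 26^4≡36, 26^8≡23, 26^16≡60 (mod 67).
26^17 = 26^(16+1) ≡ 19 (mod 67).
Check: 19² = 361 ≡ 26 (mod 67). The two roots are 19 and 48.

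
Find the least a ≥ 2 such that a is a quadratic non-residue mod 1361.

(2/1361) = +1, so 2 is a residue.
(3/1361) = −1, so 3 is the smallest positive non-residue mod 1361.

3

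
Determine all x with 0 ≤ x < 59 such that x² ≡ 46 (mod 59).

Since 59 ≡ 3 (mod 4), a square root of 46 is 46^((59+1)/4) = 46^15 mod 59.
Repeated squaring: 46^2≡51, 46^4≡5, 46^8≡25 (mod 59).
46^15 = 46^(8+4+2+1) ≡ 20 (mod 59).
Check: 20² = 400 ≡ 46 (mod 59). The two roots are 20 and 39.

20, 39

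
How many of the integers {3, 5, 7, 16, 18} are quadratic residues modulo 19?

3

(3/19) = -1 → non-residue.
(5/19) = +1 → QR.
(7/19) = +1 → QR.
(16/19) = +1 → QR.
(18/19) = -1 → non-residue.
Total quadratic residues among the 5: 3.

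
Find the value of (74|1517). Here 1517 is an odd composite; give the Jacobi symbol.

Pull out 2: since 1517 ≡ 5 (mod 8), (2/1517) = -1.
Reciprocity: 37 ≡ 1 and 1517 ≡ 1 (mod 4), so (37/1517) = +(1517/37).
Reduce top mod 37: now compute (0/37).
Top reduces to 0: gcd > 1, so the symbol is 0.

0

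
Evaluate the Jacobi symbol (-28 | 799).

1

First reduce: -28 ≡ 771 (mod 799).
Reciprocity: 771 ≡ 3 and 799 ≡ 3 (mod 4), so (771/799) = −(799/771).
Reduce top mod 771: now compute (28/771).
Pull out 2^2: since 771 ≡ 3 (mod 8), (2/771) = -1, so (2/771)^2 = +1.
Reciprocity: 7 ≡ 3 and 771 ≡ 3 (mod 4), so (7/771) = −(771/7).
Reduce top mod 7: now compute (1/7).
Reached (1/7) = 1. Collecting the sign flips along the way, the symbol is +1.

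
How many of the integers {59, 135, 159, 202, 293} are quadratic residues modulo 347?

(59/347) = +1 → QR.
(135/347) = -1 → non-residue.
(159/347) = +1 → QR.
(202/347) = +1 → QR.
(293/347) = +1 → QR.
Total quadratic residues among the 5: 4.

4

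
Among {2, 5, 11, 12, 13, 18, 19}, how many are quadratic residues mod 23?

4

(2/23) = +1 → QR.
(5/23) = -1 → non-residue.
(11/23) = -1 → non-residue.
(12/23) = +1 → QR.
(13/23) = +1 → QR.
(18/23) = +1 → QR.
(19/23) = -1 → non-residue.
Total quadratic residues among the 7: 4.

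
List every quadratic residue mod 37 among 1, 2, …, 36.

1, 3, 4, 7, 9, 10, 11, 12, 16, 21, 25, 26, 27, 28, 30, 33, 34, 36

Square k = 1,…,18 (k and 37−k give the same square):
1²=1, 2²=4, 3²=9, 4²=16, 5²=25, 6²=36, 7²≡12, 8²≡27, 9²≡7, 10²≡26, 11²≡10, 12²≡33, 13²≡21, 14²≡11, 15²≡3, 16²≡34, 17²≡30, 18²≡28 (mod 37).
So the quadratic residues mod 37 are {1, 3, 4, 7, 9, 10, 11, 12, 16, 21, 25, 26, 27, 28, 30, 33, 34, 36}.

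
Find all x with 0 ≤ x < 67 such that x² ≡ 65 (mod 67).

20, 47

Since 67 ≡ 3 (mod 4), a square root of 65 is 65^((67+1)/4) = 65^17 mod 67.
Repeated squaring: 65^2≡4, 65^4≡16, 65^8≡55, 65^16≡10 (mod 67).
65^17 = 65^(16+1) ≡ 47 (mod 67).
Check: 47² = 2209 ≡ 65 (mod 67). The two roots are 20 and 47.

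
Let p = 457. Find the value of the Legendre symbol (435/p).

-1

Reciprocity: 435 ≡ 3 and 457 ≡ 1 (mod 4), so (435/457) = +(457/435).
Reduce top mod 435: now compute (22/435).
Pull out 2: since 435 ≡ 3 (mod 8), (2/435) = -1.
Reciprocity: 11 ≡ 3 and 435 ≡ 3 (mod 4), so (11/435) = −(435/11).
Reduce top mod 11: now compute (6/11).
Pull out 2: since 11 ≡ 3 (mod 8), (2/11) = -1.
Reciprocity: 3 ≡ 3 and 11 ≡ 3 (mod 4), so (3/11) = −(11/3).
Reduce top mod 3: now compute (2/3).
Pull out 2: since 3 ≡ 3 (mod 8), (2/3) = -1.
Reached (1/3) = 1. Collecting the sign flips along the way, the symbol is -1.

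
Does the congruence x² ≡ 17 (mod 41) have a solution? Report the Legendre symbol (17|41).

Euler's criterion: (17/41) ≡ 17^20 (mod 41).
17^2 ≡ 2 (mod 41)
17^4 ≡ 4 (mod 41)
17^8 ≡ 16 (mod 41)
17^16 ≡ 10 (mod 41)
17^20 = 17^(16+4) ≡ 40 (mod 41).
Result is 40 ≡ −1, so (17/41) = −1.

-1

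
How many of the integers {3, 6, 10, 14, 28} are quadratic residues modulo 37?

3

(3/37) = +1 → QR.
(6/37) = -1 → non-residue.
(10/37) = +1 → QR.
(14/37) = -1 → non-residue.
(28/37) = +1 → QR.
Total quadratic residues among the 5: 3.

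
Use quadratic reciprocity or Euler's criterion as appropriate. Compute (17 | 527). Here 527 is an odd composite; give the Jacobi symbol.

0

Reciprocity: 17 ≡ 1 and 527 ≡ 3 (mod 4), so (17/527) = +(527/17).
Reduce top mod 17: now compute (0/17).
Top reduces to 0: gcd > 1, so the symbol is 0.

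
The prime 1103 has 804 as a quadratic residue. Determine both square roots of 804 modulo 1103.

190, 913

Since 1103 ≡ 3 (mod 4), a square root of 804 is 804^((1103+1)/4) = 804^276 mod 1103.
Repeated squaring: 804^2≡58, 804^4≡55, 804^8≡819, 804^16≡137, 804^32≡18, 804^64≡324, 804^128≡191, 804^256≡82 (mod 1103).
804^276 = 804^(256+16+4) ≡ 190 (mod 1103).
Check: 190² = 36100 ≡ 804 (mod 1103). The two roots are 190 and 913.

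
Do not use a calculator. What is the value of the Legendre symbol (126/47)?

1

First reduce: 126 ≡ 32 (mod 47).
Pull out 2^5: since 47 ≡ 7 (mod 8), (2/47) = +1, so (2/47)^5 = +1.
Reached (1/47) = 1. Collecting the sign flips along the way, the symbol is +1.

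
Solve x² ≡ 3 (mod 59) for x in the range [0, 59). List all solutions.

Since 59 ≡ 3 (mod 4), a square root of 3 is 3^((59+1)/4) = 3^15 mod 59.
Repeated squaring: 3^2≡9, 3^4≡22, 3^8≡12 (mod 59).
3^15 = 3^(8+4+2+1) ≡ 48 (mod 59).
Check: 48² = 2304 ≡ 3 (mod 59). The two roots are 11 and 48.

11, 48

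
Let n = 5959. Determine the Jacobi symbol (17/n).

1

Reciprocity: 17 ≡ 1 and 5959 ≡ 3 (mod 4), so (17/5959) = +(5959/17).
Reduce top mod 17: now compute (9/17).
Reciprocity: 9 ≡ 1 and 17 ≡ 1 (mod 4), so (9/17) = +(17/9).
Reduce top mod 9: now compute (8/9).
Pull out 2^3: since 9 ≡ 1 (mod 8), (2/9) = +1, so (2/9)^3 = +1.
Reached (1/9) = 1. Collecting the sign flips along the way, the symbol is +1.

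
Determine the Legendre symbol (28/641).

1

Pull out 2^2: since 641 ≡ 1 (mod 8), (2/641) = +1, so (2/641)^2 = +1.
Reciprocity: 7 ≡ 3 and 641 ≡ 1 (mod 4), so (7/641) = +(641/7).
Reduce top mod 7: now compute (4/7).
Pull out 2^2: since 7 ≡ 7 (mod 8), (2/7) = +1, so (2/7)^2 = +1.
Reached (1/7) = 1. Collecting the sign flips along the way, the symbol is +1.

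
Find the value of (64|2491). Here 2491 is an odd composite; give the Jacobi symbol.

1

Pull out 2^6: since 2491 ≡ 3 (mod 8), (2/2491) = -1, so (2/2491)^6 = +1.
Reached (1/2491) = 1. Collecting the sign flips along the way, the symbol is +1.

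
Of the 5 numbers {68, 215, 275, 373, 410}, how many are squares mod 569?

4

(68/569) = +1 → QR.
(215/569) = +1 → QR.
(275/569) = -1 → non-residue.
(373/569) = +1 → QR.
(410/569) = +1 → QR.
Total quadratic residues among the 5: 4.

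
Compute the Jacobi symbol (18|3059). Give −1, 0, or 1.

Pull out 2: since 3059 ≡ 3 (mod 8), (2/3059) = -1.
Reciprocity: 9 ≡ 1 and 3059 ≡ 3 (mod 4), so (9/3059) = +(3059/9).
Reduce top mod 9: now compute (8/9).
Pull out 2^3: since 9 ≡ 1 (mod 8), (2/9) = +1, so (2/9)^3 = +1.
Reached (1/9) = 1. Collecting the sign flips along the way, the symbol is -1.

-1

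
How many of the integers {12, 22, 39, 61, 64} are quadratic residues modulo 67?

3

(12/67) = -1 → non-residue.
(22/67) = +1 → QR.
(39/67) = +1 → QR.
(61/67) = -1 → non-residue.
(64/67) = +1 → QR.
Total quadratic residues among the 5: 3.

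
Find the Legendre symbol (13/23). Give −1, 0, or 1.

Euler's criterion: (13/23) ≡ 13^11 (mod 23).
13^2 ≡ 8 (mod 23)
13^4 ≡ 18 (mod 23)
13^8 ≡ 2 (mod 23)
13^11 = 13^(8+2+1) ≡ 1 (mod 23).
Result is 1, so (13/23) = 1.

1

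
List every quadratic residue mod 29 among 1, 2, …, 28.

Square k = 1,…,14 (k and 29−k give the same square):
1²=1, 2²=4, 3²=9, 4²=16, 5²=25, 6²≡7, 7²≡20, 8²≡6, 9²≡23, 10²≡13, 11²≡5, 12²≡28, 13²≡24, 14²≡22 (mod 29).
So the quadratic residues mod 29 are {1, 4, 5, 6, 7, 9, 13, 16, 20, 22, 23, 24, 25, 28}.

1, 4, 5, 6, 7, 9, 13, 16, 20, 22, 23, 24, 25, 28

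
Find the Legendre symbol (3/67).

Reciprocity: 3 ≡ 3 and 67 ≡ 3 (mod 4), so (3/67) = −(67/3).
Reduce top mod 3: now compute (1/3).
Reached (1/3) = 1. Collecting the sign flips along the way, the symbol is -1.

-1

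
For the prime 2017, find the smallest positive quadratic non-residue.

(2/2017) = +1, so 2 is a residue.
(3/2017) = +1, so 3 is a residue.
(4/2017) = +1, so 4 is a residue.
(5/2017) = −1, so 5 is the smallest positive non-residue mod 2017.

5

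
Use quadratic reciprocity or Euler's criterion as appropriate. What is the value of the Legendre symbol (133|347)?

Reciprocity: 133 ≡ 1 and 347 ≡ 3 (mod 4), so (133/347) = +(347/133).
Reduce top mod 133: now compute (81/133).
Reciprocity: 81 ≡ 1 and 133 ≡ 1 (mod 4), so (81/133) = +(133/81).
Reduce top mod 81: now compute (52/81).
Pull out 2^2: since 81 ≡ 1 (mod 8), (2/81) = +1, so (2/81)^2 = +1.
Reciprocity: 13 ≡ 1 and 81 ≡ 1 (mod 4), so (13/81) = +(81/13).
Reduce top mod 13: now compute (3/13).
Reciprocity: 3 ≡ 3 and 13 ≡ 1 (mod 4), so (3/13) = +(13/3).
Reduce top mod 3: now compute (1/3).
Reached (1/3) = 1. Collecting the sign flips along the way, the symbol is +1.

1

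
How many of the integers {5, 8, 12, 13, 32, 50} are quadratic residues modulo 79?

5

(5/79) = +1 → QR.
(8/79) = +1 → QR.
(12/79) = -1 → non-residue.
(13/79) = +1 → QR.
(32/79) = +1 → QR.
(50/79) = +1 → QR.
Total quadratic residues among the 6: 5.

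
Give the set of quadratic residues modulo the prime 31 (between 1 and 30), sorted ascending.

Square k = 1,…,15 (k and 31−k give the same square):
1²=1, 2²=4, 3²=9, 4²=16, 5²=25, 6²≡5, 7²≡18, 8²≡2, 9²≡19, 10²≡7, 11²≡28, 12²≡20, 13²≡14, 14²≡10, 15²≡8 (mod 31).
So the quadratic residues mod 31 are {1, 2, 4, 5, 7, 8, 9, 10, 14, 16, 18, 19, 20, 25, 28}.

1 2 4 5 7 8 9 10 14 16 18 19 20 25 28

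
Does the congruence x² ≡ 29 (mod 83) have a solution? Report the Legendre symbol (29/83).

1

Reciprocity: 29 ≡ 1 and 83 ≡ 3 (mod 4), so (29/83) = +(83/29).
Reduce top mod 29: now compute (25/29).
Reciprocity: 25 ≡ 1 and 29 ≡ 1 (mod 4), so (25/29) = +(29/25).
Reduce top mod 25: now compute (4/25).
Pull out 2^2: since 25 ≡ 1 (mod 8), (2/25) = +1, so (2/25)^2 = +1.
Reached (1/25) = 1. Collecting the sign flips along the way, the symbol is +1.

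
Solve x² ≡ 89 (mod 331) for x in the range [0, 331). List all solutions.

163, 168

Since 331 ≡ 3 (mod 4), a square root of 89 is 89^((331+1)/4) = 89^83 mod 331.
Repeated squaring: 89^2≡308, 89^4≡198, 89^8≡146, 89^16≡132, 89^32≡212, 89^64≡259 (mod 331).
89^83 = 89^(64+16+2+1) ≡ 163 (mod 331).
Check: 163² = 26569 ≡ 89 (mod 331). The two roots are 163 and 168.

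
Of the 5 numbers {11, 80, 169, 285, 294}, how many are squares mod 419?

2

(11/419) = -1 → non-residue.
(80/419) = +1 → QR.
(169/419) = +1 → QR.
(285/419) = -1 → non-residue.
(294/419) = -1 → non-residue.
Total quadratic residues among the 5: 2.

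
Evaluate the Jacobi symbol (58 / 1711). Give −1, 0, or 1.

0

Pull out 2: since 1711 ≡ 7 (mod 8), (2/1711) = +1.
Reciprocity: 29 ≡ 1 and 1711 ≡ 3 (mod 4), so (29/1711) = +(1711/29).
Reduce top mod 29: now compute (0/29).
Top reduces to 0: gcd > 1, so the symbol is 0.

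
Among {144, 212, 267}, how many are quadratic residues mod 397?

1

(144/397) = +1 → QR.
(212/397) = -1 → non-residue.
(267/397) = -1 → non-residue.
Total quadratic residues among the 3: 1.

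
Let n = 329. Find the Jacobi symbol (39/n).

-1

Reciprocity: 39 ≡ 3 and 329 ≡ 1 (mod 4), so (39/329) = +(329/39).
Reduce top mod 39: now compute (17/39).
Reciprocity: 17 ≡ 1 and 39 ≡ 3 (mod 4), so (17/39) = +(39/17).
Reduce top mod 17: now compute (5/17).
Reciprocity: 5 ≡ 1 and 17 ≡ 1 (mod 4), so (5/17) = +(17/5).
Reduce top mod 5: now compute (2/5).
Pull out 2: since 5 ≡ 5 (mod 8), (2/5) = -1.
Reached (1/5) = 1. Collecting the sign flips along the way, the symbol is -1.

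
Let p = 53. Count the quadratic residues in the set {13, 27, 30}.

1

(13/53) = +1 → QR.
(27/53) = -1 → non-residue.
(30/53) = -1 → non-residue.
Total quadratic residues among the 3: 1.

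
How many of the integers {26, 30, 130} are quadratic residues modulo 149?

3

(26/149) = +1 → QR.
(30/149) = +1 → QR.
(130/149) = +1 → QR.
Total quadratic residues among the 3: 3.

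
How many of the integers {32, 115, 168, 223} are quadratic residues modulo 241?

(32/241) = +1 → QR.
(115/241) = -1 → non-residue.
(168/241) = -1 → non-residue.
(223/241) = +1 → QR.
Total quadratic residues among the 4: 2.

2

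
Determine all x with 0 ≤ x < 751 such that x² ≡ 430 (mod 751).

Since 751 ≡ 3 (mod 4), a square root of 430 is 430^((751+1)/4) = 430^188 mod 751.
Repeated squaring: 430^2≡154, 430^4≡435, 430^8≡724, 430^16≡729, 430^32≡484, 430^64≡695, 430^128≡132 (mod 751).
430^188 = 430^(128+32+16+8+4) ≡ 185 (mod 751).
Check: 185² = 34225 ≡ 430 (mod 751). The two roots are 185 and 566.

185, 566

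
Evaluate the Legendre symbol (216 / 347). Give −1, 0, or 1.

Euler's criterion: (216/347) ≡ 216^173 (mod 347).
216^2 ≡ 158 (mod 347)
216^4 ≡ 327 (mod 347)
216^8 ≡ 53 (mod 347)
216^16 ≡ 33 (mod 347)
216^32 ≡ 48 (mod 347)
216^64 ≡ 222 (mod 347)
216^128 ≡ 10 (mod 347)
216^173 = 216^(128+32+8+4+1) ≡ 346 (mod 347).
Result is 346 ≡ −1, so (216/347) = −1.

-1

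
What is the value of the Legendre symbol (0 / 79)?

0

Top reduces to 0: gcd > 1, so the symbol is 0.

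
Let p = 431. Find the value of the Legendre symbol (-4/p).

-1

Euler's criterion: (-4/431) ≡ 427^215 (mod 431).
427^2 ≡ 16 (mod 431)
427^4 ≡ 256 (mod 431)
427^8 ≡ 24 (mod 431)
427^16 ≡ 145 (mod 431)
427^32 ≡ 337 (mod 431)
427^64 ≡ 216 (mod 431)
427^128 ≡ 108 (mod 431)
427^215 = 427^(128+64+16+4+2+1) ≡ 430 (mod 431).
Result is 430 ≡ −1, so (-4/431) = −1.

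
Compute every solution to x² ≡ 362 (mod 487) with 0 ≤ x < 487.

228, 259

Since 487 ≡ 3 (mod 4), a square root of 362 is 362^((487+1)/4) = 362^122 mod 487.
Repeated squaring: 362^2≡41, 362^4≡220, 362^8≡187, 362^16≡392, 362^32≡259, 362^64≡362 (mod 487).
362^122 = 362^(64+32+16+8+2) ≡ 259 (mod 487).
Check: 259² = 67081 ≡ 362 (mod 487). The two roots are 228 and 259.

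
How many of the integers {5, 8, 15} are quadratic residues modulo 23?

(5/23) = -1 → non-residue.
(8/23) = +1 → QR.
(15/23) = -1 → non-residue.
Total quadratic residues among the 3: 1.

1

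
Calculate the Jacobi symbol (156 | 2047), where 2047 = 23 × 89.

1

Pull out 2^2: since 2047 ≡ 7 (mod 8), (2/2047) = +1, so (2/2047)^2 = +1.
Reciprocity: 39 ≡ 3 and 2047 ≡ 3 (mod 4), so (39/2047) = −(2047/39).
Reduce top mod 39: now compute (19/39).
Reciprocity: 19 ≡ 3 and 39 ≡ 3 (mod 4), so (19/39) = −(39/19).
Reduce top mod 19: now compute (1/19).
Reached (1/19) = 1. Collecting the sign flips along the way, the symbol is +1.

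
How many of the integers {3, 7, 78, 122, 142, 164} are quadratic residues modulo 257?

1

(3/257) = -1 → non-residue.
(7/257) = -1 → non-residue.
(78/257) = -1 → non-residue.
(122/257) = +1 → QR.
(142/257) = -1 → non-residue.
(164/257) = -1 → non-residue.
Total quadratic residues among the 6: 1.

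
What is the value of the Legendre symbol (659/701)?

Reciprocity: 659 ≡ 3 and 701 ≡ 1 (mod 4), so (659/701) = +(701/659).
Reduce top mod 659: now compute (42/659).
Pull out 2: since 659 ≡ 3 (mod 8), (2/659) = -1.
Reciprocity: 21 ≡ 1 and 659 ≡ 3 (mod 4), so (21/659) = +(659/21).
Reduce top mod 21: now compute (8/21).
Pull out 2^3: since 21 ≡ 5 (mod 8), (2/21) = -1, so (2/21)^3 = -1.
Reached (1/21) = 1. Collecting the sign flips along the way, the symbol is +1.

1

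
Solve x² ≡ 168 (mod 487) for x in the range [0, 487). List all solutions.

46, 441

Since 487 ≡ 3 (mod 4), a square root of 168 is 168^((487+1)/4) = 168^122 mod 487.
Repeated squaring: 168^2≡465, 168^4≡484, 168^8≡9, 168^16≡81, 168^32≡230, 168^64≡304 (mod 487).
168^122 = 168^(64+32+16+8+2) ≡ 441 (mod 487).
Check: 441² = 194481 ≡ 168 (mod 487). The two roots are 46 and 441.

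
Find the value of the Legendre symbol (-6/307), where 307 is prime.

Euler's criterion: (-6/307) ≡ 301^153 (mod 307).
301^2 ≡ 36 (mod 307)
301^4 ≡ 68 (mod 307)
301^8 ≡ 19 (mod 307)
301^16 ≡ 54 (mod 307)
301^32 ≡ 153 (mod 307)
301^64 ≡ 77 (mod 307)
301^128 ≡ 96 (mod 307)
301^153 = 301^(128+16+8+1) ≡ 306 (mod 307).
Result is 306 ≡ −1, so (-6/307) = −1.

-1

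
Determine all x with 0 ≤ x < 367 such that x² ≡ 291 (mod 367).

Since 367 ≡ 3 (mod 4), a square root of 291 is 291^((367+1)/4) = 291^92 mod 367.
Repeated squaring: 291^2≡271, 291^4≡41, 291^8≡213, 291^16≡228, 291^32≡237, 291^64≡18 (mod 367).
291^92 = 291^(64+16+8+4) ≡ 113 (mod 367).
Check: 113² = 12769 ≡ 291 (mod 367). The two roots are 113 and 254.

113, 254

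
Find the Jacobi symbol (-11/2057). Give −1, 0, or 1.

First reduce: -11 ≡ 2046 (mod 2057).
Pull out 2: since 2057 ≡ 1 (mod 8), (2/2057) = +1.
Reciprocity: 1023 ≡ 3 and 2057 ≡ 1 (mod 4), so (1023/2057) = +(2057/1023).
Reduce top mod 1023: now compute (11/1023).
Reciprocity: 11 ≡ 3 and 1023 ≡ 3 (mod 4), so (11/1023) = −(1023/11).
Reduce top mod 11: now compute (0/11).
Top reduces to 0: gcd > 1, so the symbol is 0.

0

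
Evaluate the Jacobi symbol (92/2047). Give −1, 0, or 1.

0

Pull out 2^2: since 2047 ≡ 7 (mod 8), (2/2047) = +1, so (2/2047)^2 = +1.
Reciprocity: 23 ≡ 3 and 2047 ≡ 3 (mod 4), so (23/2047) = −(2047/23).
Reduce top mod 23: now compute (0/23).
Top reduces to 0: gcd > 1, so the symbol is 0.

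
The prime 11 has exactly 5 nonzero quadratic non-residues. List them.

2, 6, 7, 8, 10

Square k = 1,…,5 (k and 11−k give the same square):
1²=1, 2²=4, 3²=9, 4²≡5, 5²≡3 (mod 11).
The residues are {1, 3, 4, 5, 9}; the non-residues are the remaining 5 nonzero classes.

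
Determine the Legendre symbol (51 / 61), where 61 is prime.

-1

Reciprocity: 51 ≡ 3 and 61 ≡ 1 (mod 4), so (51/61) = +(61/51).
Reduce top mod 51: now compute (10/51).
Pull out 2: since 51 ≡ 3 (mod 8), (2/51) = -1.
Reciprocity: 5 ≡ 1 and 51 ≡ 3 (mod 4), so (5/51) = +(51/5).
Reduce top mod 5: now compute (1/5).
Reached (1/5) = 1. Collecting the sign flips along the way, the symbol is -1.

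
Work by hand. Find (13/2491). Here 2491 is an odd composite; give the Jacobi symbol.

-1

Reciprocity: 13 ≡ 1 and 2491 ≡ 3 (mod 4), so (13/2491) = +(2491/13).
Reduce top mod 13: now compute (8/13).
Pull out 2^3: since 13 ≡ 5 (mod 8), (2/13) = -1, so (2/13)^3 = -1.
Reached (1/13) = 1. Collecting the sign flips along the way, the symbol is -1.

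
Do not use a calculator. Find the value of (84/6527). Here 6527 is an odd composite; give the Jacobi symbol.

1

Pull out 2^2: since 6527 ≡ 7 (mod 8), (2/6527) = +1, so (2/6527)^2 = +1.
Reciprocity: 21 ≡ 1 and 6527 ≡ 3 (mod 4), so (21/6527) = +(6527/21).
Reduce top mod 21: now compute (17/21).
Reciprocity: 17 ≡ 1 and 21 ≡ 1 (mod 4), so (17/21) = +(21/17).
Reduce top mod 17: now compute (4/17).
Pull out 2^2: since 17 ≡ 1 (mod 8), (2/17) = +1, so (2/17)^2 = +1.
Reached (1/17) = 1. Collecting the sign flips along the way, the symbol is +1.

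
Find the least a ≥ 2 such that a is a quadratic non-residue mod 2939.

(2/2939) = −1, so 2 is the smallest positive non-residue mod 2939.

2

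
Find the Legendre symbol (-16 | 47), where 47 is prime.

Euler's criterion: (-16/47) ≡ 31^23 (mod 47).
31^2 ≡ 21 (mod 47)
31^4 ≡ 18 (mod 47)
31^8 ≡ 42 (mod 47)
31^16 ≡ 25 (mod 47)
31^23 = 31^(16+4+2+1) ≡ 46 (mod 47).
Result is 46 ≡ −1, so (-16/47) = −1.

-1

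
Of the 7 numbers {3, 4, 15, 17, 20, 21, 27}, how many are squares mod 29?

(3/29) = -1 → non-residue.
(4/29) = +1 → QR.
(15/29) = -1 → non-residue.
(17/29) = -1 → non-residue.
(20/29) = +1 → QR.
(21/29) = -1 → non-residue.
(27/29) = -1 → non-residue.
Total quadratic residues among the 7: 2.

2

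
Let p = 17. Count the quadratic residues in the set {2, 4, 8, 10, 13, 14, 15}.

(2/17) = +1 → QR.
(4/17) = +1 → QR.
(8/17) = +1 → QR.
(10/17) = -1 → non-residue.
(13/17) = +1 → QR.
(14/17) = -1 → non-residue.
(15/17) = +1 → QR.
Total quadratic residues among the 7: 5.

5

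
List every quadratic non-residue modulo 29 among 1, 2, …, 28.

Square k = 1,…,14 (k and 29−k give the same square):
1²=1, 2²=4, 3²=9, 4²=16, 5²=25, 6²≡7, 7²≡20, 8²≡6, 9²≡23, 10²≡13, 11²≡5, 12²≡28, 13²≡24, 14²≡22 (mod 29).
The residues are {1, 4, 5, 6, 7, 9, 13, 16, 20, 22, 23, 24, 25, 28}; the non-residues are the remaining 14 nonzero classes.

2 3 8 10 11 12 14 15 17 18 19 21 26 27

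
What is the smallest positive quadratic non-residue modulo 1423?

3

(2/1423) = +1, so 2 is a residue.
(3/1423) = −1, so 3 is the smallest positive non-residue mod 1423.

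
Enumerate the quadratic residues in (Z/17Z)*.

Square k = 1,…,8 (k and 17−k give the same square):
1²=1, 2²=4, 3²=9, 4²=16, 5²≡8, 6²≡2, 7²≡15, 8²≡13 (mod 17).
So the quadratic residues mod 17 are {1, 2, 4, 8, 9, 13, 15, 16}.

1, 2, 4, 8, 9, 13, 15, 16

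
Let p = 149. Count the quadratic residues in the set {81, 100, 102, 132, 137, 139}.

4

(81/149) = +1 → QR.
(100/149) = +1 → QR.
(102/149) = +1 → QR.
(132/149) = +1 → QR.
(137/149) = -1 → non-residue.
(139/149) = -1 → non-residue.
Total quadratic residues among the 6: 4.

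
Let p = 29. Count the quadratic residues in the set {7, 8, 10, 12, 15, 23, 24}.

(7/29) = +1 → QR.
(8/29) = -1 → non-residue.
(10/29) = -1 → non-residue.
(12/29) = -1 → non-residue.
(15/29) = -1 → non-residue.
(23/29) = +1 → QR.
(24/29) = +1 → QR.
Total quadratic residues among the 7: 3.

3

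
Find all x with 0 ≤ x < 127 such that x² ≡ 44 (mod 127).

Since 127 ≡ 3 (mod 4), a square root of 44 is 44^((127+1)/4) = 44^32 mod 127.
Repeated squaring: 44^2≡31, 44^4≡72, 44^8≡104, 44^16≡21, 44^32≡60 (mod 127).
44^32 = 44^(32) ≡ 60 (mod 127).
Check: 60² = 3600 ≡ 44 (mod 127). The two roots are 60 and 67.

60, 67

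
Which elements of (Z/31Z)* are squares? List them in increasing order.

Square k = 1,…,15 (k and 31−k give the same square):
1²=1, 2²=4, 3²=9, 4²=16, 5²=25, 6²≡5, 7²≡18, 8²≡2, 9²≡19, 10²≡7, 11²≡28, 12²≡20, 13²≡14, 14²≡10, 15²≡8 (mod 31).
So the quadratic residues mod 31 are {1, 2, 4, 5, 7, 8, 9, 10, 14, 16, 18, 19, 20, 25, 28}.

1, 2, 4, 5, 7, 8, 9, 10, 14, 16, 18, 19, 20, 25, 28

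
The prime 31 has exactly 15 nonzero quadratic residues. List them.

Square k = 1,…,15 (k and 31−k give the same square):
1²=1, 2²=4, 3²=9, 4²=16, 5²=25, 6²≡5, 7²≡18, 8²≡2, 9²≡19, 10²≡7, 11²≡28, 12²≡20, 13²≡14, 14²≡10, 15²≡8 (mod 31).
So the quadratic residues mod 31 are {1, 2, 4, 5, 7, 8, 9, 10, 14, 16, 18, 19, 20, 25, 28}.

1 2 4 5 7 8 9 10 14 16 18 19 20 25 28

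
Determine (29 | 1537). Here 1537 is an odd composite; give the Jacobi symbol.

Reciprocity: 29 ≡ 1 and 1537 ≡ 1 (mod 4), so (29/1537) = +(1537/29).
Reduce top mod 29: now compute (0/29).
Top reduces to 0: gcd > 1, so the symbol is 0.

0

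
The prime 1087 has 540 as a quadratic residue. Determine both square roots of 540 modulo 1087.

176, 911

Since 1087 ≡ 3 (mod 4), a square root of 540 is 540^((1087+1)/4) = 540^272 mod 1087.
Repeated squaring: 540^2≡284, 540^4≡218, 540^8≡783, 540^16≡21, 540^32≡441, 540^64≡995, 540^128≡855, 540^256≡561 (mod 1087).
540^272 = 540^(256+16) ≡ 911 (mod 1087).
Check: 911² = 829921 ≡ 540 (mod 1087). The two roots are 176 and 911.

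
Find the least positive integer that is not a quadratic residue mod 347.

2

(2/347) = −1, so 2 is the smallest positive non-residue mod 347.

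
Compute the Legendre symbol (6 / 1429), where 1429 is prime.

Pull out 2: since 1429 ≡ 5 (mod 8), (2/1429) = -1.
Reciprocity: 3 ≡ 3 and 1429 ≡ 1 (mod 4), so (3/1429) = +(1429/3).
Reduce top mod 3: now compute (1/3).
Reached (1/3) = 1. Collecting the sign flips along the way, the symbol is -1.

-1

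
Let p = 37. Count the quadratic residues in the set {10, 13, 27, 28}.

(10/37) = +1 → QR.
(13/37) = -1 → non-residue.
(27/37) = +1 → QR.
(28/37) = +1 → QR.
Total quadratic residues among the 4: 3.

3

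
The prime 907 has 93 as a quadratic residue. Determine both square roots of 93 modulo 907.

61, 846

Since 907 ≡ 3 (mod 4), a square root of 93 is 93^((907+1)/4) = 93^227 mod 907.
Repeated squaring: 93^2≡486, 93^4≡376, 93^8≡791, 93^16≡758, 93^32≡433, 93^64≡647, 93^128≡482 (mod 907).
93^227 = 93^(128+64+32+2+1) ≡ 846 (mod 907).
Check: 846² = 715716 ≡ 93 (mod 907). The two roots are 61 and 846.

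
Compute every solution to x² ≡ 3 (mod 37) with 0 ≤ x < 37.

37 ≡ 1 (mod 4), so we find a root by search.
Trying successive values, 15² = 225 ≡ 3 (mod 37). The other root is 37 − 15 = 22.

15, 22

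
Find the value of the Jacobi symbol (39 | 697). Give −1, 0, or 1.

Reciprocity: 39 ≡ 3 and 697 ≡ 1 (mod 4), so (39/697) = +(697/39).
Reduce top mod 39: now compute (34/39).
Pull out 2: since 39 ≡ 7 (mod 8), (2/39) = +1.
Reciprocity: 17 ≡ 1 and 39 ≡ 3 (mod 4), so (17/39) = +(39/17).
Reduce top mod 17: now compute (5/17).
Reciprocity: 5 ≡ 1 and 17 ≡ 1 (mod 4), so (5/17) = +(17/5).
Reduce top mod 5: now compute (2/5).
Pull out 2: since 5 ≡ 5 (mod 8), (2/5) = -1.
Reached (1/5) = 1. Collecting the sign flips along the way, the symbol is -1.

-1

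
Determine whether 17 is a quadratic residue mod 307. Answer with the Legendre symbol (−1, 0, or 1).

1

Reciprocity: 17 ≡ 1 and 307 ≡ 3 (mod 4), so (17/307) = +(307/17).
Reduce top mod 17: now compute (1/17).
Reached (1/17) = 1. Collecting the sign flips along the way, the symbol is +1.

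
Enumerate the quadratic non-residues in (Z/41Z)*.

Square k = 1,…,20 (k and 41−k give the same square):
1²=1, 2²=4, 3²=9, 4²=16, 5²=25, 6²=36, 7²≡8, 8²≡23, 9²≡40, 10²≡18, 11²≡39, 12²≡21, 13²≡5, 14²≡32, 15²≡20, 16²≡10, 17²≡2, 18²≡37, 19²≡33, 20²≡31 (mod 41).
The residues are {1, 2, 4, 5, 8, 9, 10, 16, 18, 20, 21, 23, 25, 31, 32, 33, 36, 37, 39, 40}; the non-residues are the remaining 20 nonzero classes.

3,6,7,11,12,13,14,15,17,19,22,24,26,27,28,29,30,34,35,38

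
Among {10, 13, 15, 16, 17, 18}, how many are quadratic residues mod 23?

(10/23) = -1 → non-residue.
(13/23) = +1 → QR.
(15/23) = -1 → non-residue.
(16/23) = +1 → QR.
(17/23) = -1 → non-residue.
(18/23) = +1 → QR.
Total quadratic residues among the 6: 3.

3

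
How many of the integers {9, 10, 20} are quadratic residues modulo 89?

3

(9/89) = +1 → QR.
(10/89) = +1 → QR.
(20/89) = +1 → QR.
Total quadratic residues among the 3: 3.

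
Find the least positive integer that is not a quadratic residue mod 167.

5

(2/167) = +1, so 2 is a residue.
(3/167) = +1, so 3 is a residue.
(4/167) = +1, so 4 is a residue.
(5/167) = −1, so 5 is the smallest positive non-residue mod 167.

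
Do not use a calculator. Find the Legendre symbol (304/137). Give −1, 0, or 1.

First reduce: 304 ≡ 30 (mod 137).
Pull out 2: since 137 ≡ 1 (mod 8), (2/137) = +1.
Reciprocity: 15 ≡ 3 and 137 ≡ 1 (mod 4), so (15/137) = +(137/15).
Reduce top mod 15: now compute (2/15).
Pull out 2: since 15 ≡ 7 (mod 8), (2/15) = +1.
Reached (1/15) = 1. Collecting the sign flips along the way, the symbol is +1.

1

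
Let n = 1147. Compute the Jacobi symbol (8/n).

Pull out 2^3: since 1147 ≡ 3 (mod 8), (2/1147) = -1, so (2/1147)^3 = -1.
Reached (1/1147) = 1. Collecting the sign flips along the way, the symbol is -1.

-1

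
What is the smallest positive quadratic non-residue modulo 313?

5

(2/313) = +1, so 2 is a residue.
(3/313) = +1, so 3 is a residue.
(4/313) = +1, so 4 is a residue.
(5/313) = −1, so 5 is the smallest positive non-residue mod 313.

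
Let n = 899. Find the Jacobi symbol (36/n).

Pull out 2^2: since 899 ≡ 3 (mod 8), (2/899) = -1, so (2/899)^2 = +1.
Reciprocity: 9 ≡ 1 and 899 ≡ 3 (mod 4), so (9/899) = +(899/9).
Reduce top mod 9: now compute (8/9).
Pull out 2^3: since 9 ≡ 1 (mod 8), (2/9) = +1, so (2/9)^3 = +1.
Reached (1/9) = 1. Collecting the sign flips along the way, the symbol is +1.

1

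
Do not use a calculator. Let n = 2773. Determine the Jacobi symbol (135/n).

-1

Reciprocity: 135 ≡ 3 and 2773 ≡ 1 (mod 4), so (135/2773) = +(2773/135).
Reduce top mod 135: now compute (73/135).
Reciprocity: 73 ≡ 1 and 135 ≡ 3 (mod 4), so (73/135) = +(135/73).
Reduce top mod 73: now compute (62/73).
Pull out 2: since 73 ≡ 1 (mod 8), (2/73) = +1.
Reciprocity: 31 ≡ 3 and 73 ≡ 1 (mod 4), so (31/73) = +(73/31).
Reduce top mod 31: now compute (11/31).
Reciprocity: 11 ≡ 3 and 31 ≡ 3 (mod 4), so (11/31) = −(31/11).
Reduce top mod 11: now compute (9/11).
Reciprocity: 9 ≡ 1 and 11 ≡ 3 (mod 4), so (9/11) = +(11/9).
Reduce top mod 9: now compute (2/9).
Pull out 2: since 9 ≡ 1 (mod 8), (2/9) = +1.
Reached (1/9) = 1. Collecting the sign flips along the way, the symbol is -1.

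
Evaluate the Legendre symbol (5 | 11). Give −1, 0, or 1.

1

Reciprocity: 5 ≡ 1 and 11 ≡ 3 (mod 4), so (5/11) = +(11/5).
Reduce top mod 5: now compute (1/5).
Reached (1/5) = 1. Collecting the sign flips along the way, the symbol is +1.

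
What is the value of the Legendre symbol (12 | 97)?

Euler's criterion: (12/97) ≡ 12^48 (mod 97).
12^2 ≡ 47 (mod 97)
12^4 ≡ 75 (mod 97)
12^8 ≡ 96 (mod 97)
12^16 ≡ 1 (mod 97)
12^32 ≡ 1 (mod 97)
12^48 = 12^(32+16) ≡ 1 (mod 97).
Result is 1, so (12/97) = 1.

1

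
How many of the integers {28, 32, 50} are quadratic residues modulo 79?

(28/79) = -1 → non-residue.
(32/79) = +1 → QR.
(50/79) = +1 → QR.
Total quadratic residues among the 3: 2.

2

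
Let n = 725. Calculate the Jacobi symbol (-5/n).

First reduce: -5 ≡ 720 (mod 725).
Pull out 2^4: since 725 ≡ 5 (mod 8), (2/725) = -1, so (2/725)^4 = +1.
Reciprocity: 45 ≡ 1 and 725 ≡ 1 (mod 4), so (45/725) = +(725/45).
Reduce top mod 45: now compute (5/45).
Reciprocity: 5 ≡ 1 and 45 ≡ 1 (mod 4), so (5/45) = +(45/5).
Reduce top mod 5: now compute (0/5).
Top reduces to 0: gcd > 1, so the symbol is 0.

0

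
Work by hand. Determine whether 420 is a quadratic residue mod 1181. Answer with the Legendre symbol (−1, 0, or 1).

Pull out 2^2: since 1181 ≡ 5 (mod 8), (2/1181) = -1, so (2/1181)^2 = +1.
Reciprocity: 105 ≡ 1 and 1181 ≡ 1 (mod 4), so (105/1181) = +(1181/105).
Reduce top mod 105: now compute (26/105).
Pull out 2: since 105 ≡ 1 (mod 8), (2/105) = +1.
Reciprocity: 13 ≡ 1 and 105 ≡ 1 (mod 4), so (13/105) = +(105/13).
Reduce top mod 13: now compute (1/13).
Reached (1/13) = 1. Collecting the sign flips along the way, the symbol is +1.

1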